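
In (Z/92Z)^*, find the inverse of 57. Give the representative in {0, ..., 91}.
57^(−1) ≡ 21 (mod 92)

Apply the extended Euclidean algorithm to (92, 57), tracking rows (r, s, t) with s·92 + t·57 = r. Each division r_prev = q·r_cur + r_new produces the new row as (previous row) − q·(current row):
  row A: (92, 1, 0)   [1·92 + 0·57 = 92]
  row B: (57, 0, 1)   [0·92 + 1·57 = 57]
  92 = 1·57 + 35   → row C = row A − 1·row B = (35, 1, −1)   [check: 1·92 − 1·57 = 35]
  57 = 1·35 + 22   → row D = row B − 1·row C = (22, −1, 2)   [check: −1·92 + 2·57 = 22]
  35 = 1·22 + 13   → row E = row C − 1·row D = (13, 2, −3)   [check: 2·92 − 3·57 = 13]
  22 = 1·13 + 9   → row F = row D − 1·row E = (9, −3, 5)   [check: −3·92 + 5·57 = 9]
  13 = 1·9 + 4   → row G = row E − 1·row F = (4, 5, −8)   [check: 5·92 − 8·57 = 4]
  9 = 2·4 + 1   → row H = row F − 2·row G = (1, −13, 21)   [check: −13·92 + 21·57 = 1]
  4 = 4·1 + 0   → remainder 0, stop. gcd = 1 (last nonzero row H).
The gcd is 1, so 57 is invertible mod 92. The last nonzero row gives −13·92 + 21·57 = 1, so t = 21. So 57^(−1) ≡ 21 (mod 92). Verify: 57 · 21 = 1197 ≡ 1 (mod 92). ✓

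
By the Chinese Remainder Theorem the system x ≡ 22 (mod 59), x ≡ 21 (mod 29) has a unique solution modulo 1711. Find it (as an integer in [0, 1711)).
The moduli 59, 29 are pairwise coprime, so by the CRT there is a unique solution mod 59·29 = 1711.
Solve by successive substitution. Start with x ≡ 22 (mod 59).
  Combine with x ≡ 21 (mod 29): write x = 22 + 59·t and require 22 + 59·t ≡ 21 (mod 29), i.e. 59·t ≡ 21 − 22 ≡ 28 (mod 29). Since 59^(−1) ≡ 1 (mod 29) (59 ≡ 1 (mod 29)), t ≡ 1·28 ≡ 28 (mod 29). So x ≡ 22 + 59·28 = 1674 (mod 1711).
Unique solution in [0, 1711): x = 1674.

Final answer: x ≡ 1674 (mod 1711); the representative in [0, 1711) is 1674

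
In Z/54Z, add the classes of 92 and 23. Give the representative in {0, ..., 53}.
Reduce the summands first: 92 ≡ 38 (mod 54), so 92 + 23 ≡ 38 + 23 (mod 54). 38 + 23 = 61; 61 = 1·54 + 7, so (92 + 23) mod 54 = 7.

Final answer: 7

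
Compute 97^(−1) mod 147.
97^(−1) ≡ 97 (mod 147)

Apply the extended Euclidean algorithm to (147, 97), tracking rows (r, s, t) with s·147 + t·97 = r. Each division r_prev = q·r_cur + r_new produces the new row as (previous row) − q·(current row):
  row A: (147, 1, 0)   [1·147 + 0·97 = 147]
  row B: (97, 0, 1)   [0·147 + 1·97 = 97]
  147 = 1·97 + 50   → row C = row A − 1·row B = (50, 1, −1)   [check: 1·147 − 1·97 = 50]
  97 = 1·50 + 47   → row D = row B − 1·row C = (47, −1, 2)   [check: −1·147 + 2·97 = 47]
  50 = 1·47 + 3   → row E = row C − 1·row D = (3, 2, −3)   [check: 2·147 − 3·97 = 3]
  47 = 15·3 + 2   → row F = row D − 15·row E = (2, −31, 47)   [check: −31·147 + 47·97 = 2]
  3 = 1·2 + 1   → row G = row E − 1·row F = (1, 33, −50)   [check: 33·147 − 50·97 = 1]
  2 = 2·1 + 0   → remainder 0, stop. gcd = 1 (last nonzero row G).
The gcd is 1, so 97 is invertible mod 147. The last nonzero row gives 33·147 − 50·97 = 1, so t = −50. So 97^(−1) ≡ −50 ≡ 97 (mod 147). Verify: 97 · 97 = 9409 ≡ 1 (mod 147). ✓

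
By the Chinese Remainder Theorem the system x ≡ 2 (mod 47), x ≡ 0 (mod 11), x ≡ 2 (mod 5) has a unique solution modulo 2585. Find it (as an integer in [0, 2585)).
The moduli 47, 11, 5 are pairwise coprime, so by the CRT there is a unique solution mod 47·11·5 = 2585.
Solve by successive substitution. Start with x ≡ 2 (mod 47).
  Combine with x ≡ 0 (mod 11): write x = 2 + 47·t and require 2 + 47·t ≡ 0 (mod 11), i.e. 47·t ≡ 0 − 2 ≡ 9 (mod 11). Since 47^(−1) ≡ 4 (mod 11) (47 ≡ 3 (mod 11)), t ≡ 4·9 ≡ 3 (mod 11). So x ≡ 2 + 47·3 = 143 (mod 517).
  Combine with x ≡ 2 (mod 5): write x = 143 + 517·t and require 143 + 517·t ≡ 2 (mod 5), i.e. 517·t ≡ 2 − 143 ≡ 4 (mod 5). Since 517^(−1) ≡ 3 (mod 5) (517 ≡ 2 (mod 5)), t ≡ 3·4 ≡ 2 (mod 5). So x ≡ 143 + 517·2 = 1177 (mod 2585).
Unique solution in [0, 2585): x = 1177.

Final answer: x ≡ 1177 (mod 2585); the representative in [0, 2585) is 1177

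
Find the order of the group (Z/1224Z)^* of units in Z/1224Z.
|(Z/1224Z)^*| = 384

(Z/1224Z)^* consists of the classes a with gcd(a, 1224) = 1, so its order is φ(1224). φ is multiplicative, with φ(p^e) = p^e − p^(e−1). Factorise 1224 = 2^3 · 3^2 · 17. Then
  φ(1224) = (2^3 − 2^2) · (3^2 − 3^1) · (17 − 1) = 4 · 6 · 16 = 384.
Thus |(Z/1224Z)^*| = 384.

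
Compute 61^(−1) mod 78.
61^(−1) ≡ 55 (mod 78)

Apply the extended Euclidean algorithm to (78, 61), tracking rows (r, s, t) with s·78 + t·61 = r. Each division r_prev = q·r_cur + r_new produces the new row as (previous row) − q·(current row):
  row A: (78, 1, 0)   [1·78 + 0·61 = 78]
  row B: (61, 0, 1)   [0·78 + 1·61 = 61]
  78 = 1·61 + 17   → row C = row A − 1·row B = (17, 1, −1)   [check: 1·78 − 1·61 = 17]
  61 = 3·17 + 10   → row D = row B − 3·row C = (10, −3, 4)   [check: −3·78 + 4·61 = 10]
  17 = 1·10 + 7   → row E = row C − 1·row D = (7, 4, −5)   [check: 4·78 − 5·61 = 7]
  10 = 1·7 + 3   → row F = row D − 1·row E = (3, −7, 9)   [check: −7·78 + 9·61 = 3]
  7 = 2·3 + 1   → row G = row E − 2·row F = (1, 18, −23)   [check: 18·78 − 23·61 = 1]
  3 = 3·1 + 0   → remainder 0, stop. gcd = 1 (last nonzero row G).
The gcd is 1, so 61 is invertible mod 78. The last nonzero row gives 18·78 − 23·61 = 1, so t = −23. So 61^(−1) ≡ −23 ≡ 55 (mod 78). Verify: 61 · 55 = 3355 ≡ 1 (mod 78). ✓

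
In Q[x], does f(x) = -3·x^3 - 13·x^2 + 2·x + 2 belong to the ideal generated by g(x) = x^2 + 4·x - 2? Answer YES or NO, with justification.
YES

In Q[x] the ideal (g) consists of all multiples of g, so f ∈ (g) iff g | f, i.e. iff the remainder of f on division by g is 0. Divide f by g (g is monic, so eliminate the leading term of the running remainder at each step):
  leading term -3·x^3: subtract (-3·x)·g(x) = -3·x^3 - 12·x^2 + 6·x, leaving -x^2 - 4·x + 2
  leading term -x^2: subtract (-1)·g(x) = -x^2 - 4·x + 2, leaving 0
The remainder is 0, so f(x) = g(x) · h(x) with h(x) = -3·x - 1. Hence g | f, i.e. f ∈ (g).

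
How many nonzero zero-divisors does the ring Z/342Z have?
Z/342Z has 233 nonzero zero-divisors

In Z/342Z each nonzero element is either a unit (gcd with 342 is 1) or a zero-divisor (gcd > 1). The number of units is φ(342): factorise 342 = 2 · 3^2 · 19, so φ(342) = (2 − 1) · (3^2 − 3^1) · (19 − 1) = 1 · 6 · 18 = 108. The nonzero elements number 342 − 1 = 341. Hence the nonzero zero-divisors number 341 − 108 = 233.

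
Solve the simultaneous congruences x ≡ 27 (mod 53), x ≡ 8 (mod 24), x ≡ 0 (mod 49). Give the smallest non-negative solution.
The moduli 53, 24, 49 are pairwise coprime, so by the CRT there is a unique solution mod 53·24·49 = 62328.
Solve by successive substitution. Start with x ≡ 27 (mod 53).
  Combine with x ≡ 8 (mod 24): write x = 27 + 53·t and require 27 + 53·t ≡ 8 (mod 24), i.e. 53·t ≡ 8 − 27 ≡ 5 (mod 24). Since 53^(−1) ≡ 5 (mod 24) (53 ≡ 5 (mod 24)), t ≡ 5·5 ≡ 1 (mod 24). So x ≡ 27 + 53·1 = 80 (mod 1272).
  Combine with x ≡ 0 (mod 49): write x = 80 + 1272·t and require 80 + 1272·t ≡ 0 (mod 49), i.e. 1272·t ≡ 0 − 80 ≡ 18 (mod 49). Since 1272^(−1) ≡ 24 (mod 49) (1272 ≡ 47 (mod 49)), t ≡ 24·18 ≡ 40 (mod 49). So x ≡ 80 + 1272·40 = 50960 (mod 62328).
Unique solution in [0, 62328): x = 50960.

Final answer: x ≡ 50960 (mod 62328); the representative in [0, 62328) is 50960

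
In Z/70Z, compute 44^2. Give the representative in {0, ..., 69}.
46

Use repeated squaring. Binary(2) = 10. Walk through the bits of the exponent 2 left-to-right: at each bit after the leading one, square the running value, then multiply by 44 if the bit is 1 (always reducing mod 70):
  bit 1 = 1 (leading): start with 44.
  bit 2 = 0: square 44^2 = 1936 ≡ 46 (mod 70).
Final value: 44^2 ≡ 46 (mod 70).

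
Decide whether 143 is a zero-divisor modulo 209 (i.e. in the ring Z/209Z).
gcd(143, 209) = 11 > 1, so 143 is not a unit in Z/209Z. In Z/nZ every nonzero non-unit is a zero-divisor: explicitly, take b = 209/gcd = 19 ≠ 0 (mod 209); then 143·19 = 2717 = 13·209, i.e. 143·19 ≡ 0 (mod 209). So 143 is a zero-divisor.

Final answer: YES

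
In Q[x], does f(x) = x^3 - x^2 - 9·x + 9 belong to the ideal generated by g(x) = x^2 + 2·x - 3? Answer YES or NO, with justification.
YES

In Q[x] the ideal (g) consists of all multiples of g, so f ∈ (g) iff g | f, i.e. iff the remainder of f on division by g is 0. Divide f by g (g is monic, so eliminate the leading term of the running remainder at each step):
  leading term x^3: subtract (x)·g(x) = x^3 + 2·x^2 - 3·x, leaving -3·x^2 - 6·x + 9
  leading term -3·x^2: subtract (-3)·g(x) = -3·x^2 - 6·x + 9, leaving 0
The remainder is 0, so f(x) = g(x) · h(x) with h(x) = x - 3. Hence g | f, i.e. f ∈ (g).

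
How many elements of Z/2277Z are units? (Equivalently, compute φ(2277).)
Z/2277Z has φ(2277) = 1320 units

An element a ∈ Z/2277Z is a unit iff gcd(a, 2277) = 1, so the number of units is φ(2277). φ is multiplicative, with φ(p^e) = p^e − p^(e−1). Factorise 2277 = 3^2 · 11 · 23. Then
  φ(2277) = (3^2 − 3^1) · (11 − 1) · (23 − 1) = 6 · 10 · 22 = 1320.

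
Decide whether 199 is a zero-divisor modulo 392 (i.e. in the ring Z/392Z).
gcd(199, 392) = 1, so 199 is a unit in Z/392Z (it has a multiplicative inverse). A unit cannot be a zero-divisor: if 199·b ≡ 0 then multiplying both sides by 199^(−1) gives b ≡ 0. So 199 is not a zero-divisor.

Final answer: NO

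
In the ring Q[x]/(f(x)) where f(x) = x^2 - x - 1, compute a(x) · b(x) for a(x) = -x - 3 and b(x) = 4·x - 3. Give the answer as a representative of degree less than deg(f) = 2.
First multiply in Q[x] without reducing: a · b = -4·x^2 - 9·x + 9. Now divide by f(x) = x^2 - x - 1, eliminating the leading term at each step:
  leading term -4·x^2: subtract (-4)·f(x) = -4·x^2 + 4·x + 4, leaving 5 - 13·x
The degree is now < 2, so this is the remainder. Hence a · b ≡ 5 - 13·x in Q[x]/(f).

Final answer: a · b ≡ 5 - 13·x (mod f(x))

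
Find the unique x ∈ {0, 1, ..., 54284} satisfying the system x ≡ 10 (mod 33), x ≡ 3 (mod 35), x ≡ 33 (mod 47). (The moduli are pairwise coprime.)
The moduli 33, 35, 47 are pairwise coprime, so by the CRT there is a unique solution mod 33·35·47 = 54285.
Solve by successive substitution. Start with x ≡ 10 (mod 33).
  Combine with x ≡ 3 (mod 35): write x = 10 + 33·t and require 10 + 33·t ≡ 3 (mod 35), i.e. 33·t ≡ 3 − 10 ≡ 28 (mod 35). Since 33^(−1) ≡ 17 (mod 35), t ≡ 17·28 ≡ 21 (mod 35). So x ≡ 10 + 33·21 = 703 (mod 1155).
  Combine with x ≡ 33 (mod 47): write x = 703 + 1155·t and require 703 + 1155·t ≡ 33 (mod 47), i.e. 1155·t ≡ 33 − 703 ≡ 35 (mod 47). Since 1155^(−1) ≡ 7 (mod 47) (1155 ≡ 27 (mod 47)), t ≡ 7·35 ≡ 10 (mod 47). So x ≡ 703 + 1155·10 = 12253 (mod 54285).
Unique solution in [0, 54285): x = 12253.

Final answer: x ≡ 12253 (mod 54285); the representative in [0, 54285) is 12253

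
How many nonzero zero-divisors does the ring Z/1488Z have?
In Z/1488Z each nonzero element is either a unit (gcd with 1488 is 1) or a zero-divisor (gcd > 1). The number of units is φ(1488): factorise 1488 = 2^4 · 3 · 31, so φ(1488) = (2^4 − 2^3) · (3 − 1) · (31 − 1) = 8 · 2 · 30 = 480. The nonzero elements number 1488 − 1 = 1487. Hence the nonzero zero-divisors number 1487 − 480 = 1007.

Final answer: Z/1488Z has 1007 nonzero zero-divisors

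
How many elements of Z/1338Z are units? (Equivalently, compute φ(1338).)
Z/1338Z has φ(1338) = 444 units

An element a ∈ Z/1338Z is a unit iff gcd(a, 1338) = 1, so the number of units is φ(1338). φ is multiplicative, with φ(p^e) = p^e − p^(e−1). Factorise 1338 = 2 · 3 · 223. Then
  φ(1338) = (2 − 1) · (3 − 1) · (223 − 1) = 1 · 2 · 222 = 444.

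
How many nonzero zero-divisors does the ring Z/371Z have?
Z/371Z has 58 nonzero zero-divisors

In Z/371Z each nonzero element is either a unit (gcd with 371 is 1) or a zero-divisor (gcd > 1). The number of units is φ(371): factorise 371 = 7 · 53, so φ(371) = (7 − 1) · (53 − 1) = 6 · 52 = 312. The nonzero elements number 371 − 1 = 370. Hence the nonzero zero-divisors number 370 − 312 = 58.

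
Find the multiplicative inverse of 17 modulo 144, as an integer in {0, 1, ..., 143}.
Apply the extended Euclidean algorithm to (144, 17), tracking rows (r, s, t) with s·144 + t·17 = r. Each division r_prev = q·r_cur + r_new produces the new row as (previous row) − q·(current row):
  row A: (144, 1, 0)   [1·144 + 0·17 = 144]
  row B: (17, 0, 1)   [0·144 + 1·17 = 17]
  144 = 8·17 + 8   → row C = row A − 8·row B = (8, 1, −8)   [check: 1·144 − 8·17 = 8]
  17 = 2·8 + 1   → row D = row B − 2·row C = (1, −2, 17)   [check: −2·144 + 17·17 = 1]
  8 = 8·1 + 0   → remainder 0, stop. gcd = 1 (last nonzero row D).
The gcd is 1, so 17 is invertible mod 144. The last nonzero row gives −2·144 + 17·17 = 1, so t = 17. So 17^(−1) ≡ 17 (mod 144). Verify: 17 · 17 = 289 ≡ 1 (mod 144). ✓

Final answer: 17^(−1) ≡ 17 (mod 144)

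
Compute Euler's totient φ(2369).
φ(2369) = 2244

φ is multiplicative, with φ(p^e) = p^e − p^(e−1). Factorise 2369 = 23 · 103. Then
  φ(2369) = (23 − 1) · (103 − 1) = 22 · 102 = 2244.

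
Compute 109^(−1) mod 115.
109^(−1) ≡ 19 (mod 115)

Apply the extended Euclidean algorithm to (115, 109), tracking rows (r, s, t) with s·115 + t·109 = r. Each division r_prev = q·r_cur + r_new produces the new row as (previous row) − q·(current row):
  row A: (115, 1, 0)   [1·115 + 0·109 = 115]
  row B: (109, 0, 1)   [0·115 + 1·109 = 109]
  115 = 1·109 + 6   → row C = row A − 1·row B = (6, 1, −1)   [check: 1·115 − 1·109 = 6]
  109 = 18·6 + 1   → row D = row B − 18·row C = (1, −18, 19)   [check: −18·115 + 19·109 = 1]
  6 = 6·1 + 0   → remainder 0, stop. gcd = 1 (last nonzero row D).
The gcd is 1, so 109 is invertible mod 115. The last nonzero row gives −18·115 + 19·109 = 1, so t = 19. So 109^(−1) ≡ 19 (mod 115). Verify: 109 · 19 = 2071 ≡ 1 (mod 115). ✓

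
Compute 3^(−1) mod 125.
3^(−1) ≡ 42 (mod 125)

Apply the extended Euclidean algorithm to (125, 3), tracking rows (r, s, t) with s·125 + t·3 = r. Each division r_prev = q·r_cur + r_new produces the new row as (previous row) − q·(current row):
  row A: (125, 1, 0)   [1·125 + 0·3 = 125]
  row B: (3, 0, 1)   [0·125 + 1·3 = 3]
  125 = 41·3 + 2   → row C = row A − 41·row B = (2, 1, −41)   [check: 1·125 − 41·3 = 2]
  3 = 1·2 + 1   → row D = row B − 1·row C = (1, −1, 42)   [check: −1·125 + 42·3 = 1]
  2 = 2·1 + 0   → remainder 0, stop. gcd = 1 (last nonzero row D).
The gcd is 1, so 3 is invertible mod 125. The last nonzero row gives −1·125 + 42·3 = 1, so t = 42. So 3^(−1) ≡ 42 (mod 125). Verify: 3 · 42 = 126 ≡ 1 (mod 125). ✓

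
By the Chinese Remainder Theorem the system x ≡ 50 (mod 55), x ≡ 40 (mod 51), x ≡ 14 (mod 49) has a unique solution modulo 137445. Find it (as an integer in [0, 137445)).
The moduli 55, 51, 49 are pairwise coprime, so by the CRT there is a unique solution mod 55·51·49 = 137445.
Solve by successive substitution. Start with x ≡ 50 (mod 55).
  Combine with x ≡ 40 (mod 51): write x = 50 + 55·t and require 50 + 55·t ≡ 40 (mod 51), i.e. 55·t ≡ 40 − 50 ≡ 41 (mod 51). Since 55^(−1) ≡ 13 (mod 51) (55 ≡ 4 (mod 51)), t ≡ 13·41 ≡ 23 (mod 51). So x ≡ 50 + 55·23 = 1315 (mod 2805).
  Combine with x ≡ 14 (mod 49): write x = 1315 + 2805·t and require 1315 + 2805·t ≡ 14 (mod 49), i.e. 2805·t ≡ 14 − 1315 ≡ 22 (mod 49). Since 2805^(−1) ≡ 45 (mod 49) (2805 ≡ 12 (mod 49)), t ≡ 45·22 ≡ 10 (mod 49). So x ≡ 1315 + 2805·10 = 29365 (mod 137445).
Unique solution in [0, 137445): x = 29365.

Final answer: x ≡ 29365 (mod 137445); the representative in [0, 137445) is 29365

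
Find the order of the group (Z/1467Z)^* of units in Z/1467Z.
(Z/1467Z)^* consists of the classes a with gcd(a, 1467) = 1, so its order is φ(1467). φ is multiplicative, with φ(p^e) = p^e − p^(e−1). Factorise 1467 = 3^2 · 163. Then
  φ(1467) = (3^2 − 3^1) · (163 − 1) = 6 · 162 = 972.
Thus |(Z/1467Z)^*| = 972.

Final answer: |(Z/1467Z)^*| = 972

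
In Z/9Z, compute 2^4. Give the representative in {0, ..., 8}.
7

Use repeated squaring. Binary(4) = 100. Walk through the bits of the exponent 4 left-to-right: at each bit after the leading one, square the running value, then multiply by 2 if the bit is 1 (always reducing mod 9):
  bit 1 = 1 (leading): start with 2.
  bit 2 = 0: square 2^2 = 4 (mod 9).
  bit 3 = 0: square 4^2 = 16 ≡ 7 (mod 9).
Final value: 2^4 ≡ 7 (mod 9).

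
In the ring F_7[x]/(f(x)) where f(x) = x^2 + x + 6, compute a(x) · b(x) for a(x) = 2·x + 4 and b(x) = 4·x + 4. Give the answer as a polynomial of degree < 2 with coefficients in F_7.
Multiply as integer polynomials: a · b = 8·x^2 + 24·x + 16. Reducing coefficients mod 7: a · b ≡ x^2 + 3·x + 2. Now divide by f(x) = x^2 + x + 6 in F_7[x], eliminating the leading term at each step:
  leading term x^2: subtract (1)·f(x) = x^2 + x + 6, leaving 2·x + 3 (coefficients mod 7)
The degree is now < 2, so this is the remainder. Hence a · b ≡ 2·x + 3 in F_7[x]/(f).

Final answer: a · b ≡ 2·x + 3 (mod f(x))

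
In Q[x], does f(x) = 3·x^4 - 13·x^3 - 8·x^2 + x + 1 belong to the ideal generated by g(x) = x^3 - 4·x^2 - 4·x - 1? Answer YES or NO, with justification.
In Q[x] the ideal (g) consists of all multiples of g, so f ∈ (g) iff g | f, i.e. iff the remainder of f on division by g is 0. Divide f by g (g is monic, so eliminate the leading term of the running remainder at each step):
  leading term 3·x^4: subtract (3·x)·g(x) = 3·x^4 - 12·x^3 - 12·x^2 - 3·x, leaving -x^3 + 4·x^2 + 4·x + 1
  leading term -x^3: subtract (-1)·g(x) = -x^3 + 4·x^2 + 4·x + 1, leaving 0
The remainder is 0, so f(x) = g(x) · h(x) with h(x) = 3·x - 1. Hence g | f, i.e. f ∈ (g).

Final answer: YES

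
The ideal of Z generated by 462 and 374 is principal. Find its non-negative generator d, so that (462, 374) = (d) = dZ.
(462, 374) = (22); d = 22

In the PID Z, (a, b) is generated by gcd(a, b). Compute gcd(462, 374) with the extended Euclidean algorithm, tracking rows (r, s, t) with s·462 + t·374 = r:
  row A: (462, 1, 0)   [1·462 + 0·374 = 462]
  row B: (374, 0, 1)   [0·462 + 1·374 = 374]
  462 = 1·374 + 88   → row C = row A − 1·row B = (88, 1, −1)   [check: 1·462 − 1·374 = 88]
  374 = 4·88 + 22   → row D = row B − 4·row C = (22, −4, 5)   [check: −4·462 + 5·374 = 22]
  88 = 4·22 + 0   → remainder 0, stop. gcd = 22 (last nonzero row D).
So gcd(462, 374) = 22, with Bézout identity −4·462 + 5·374 = 22. Containment (⊇): the Bézout identity exhibits 22 as an element of (462, 374), giving (22) ⊆ (462, 374). Containment (⊆): since 22 | 462 and 22 | 374 (462 = 22·21, 374 = 22·17), every Z-linear combination of 462 and 374 is divisible by 22, so (462, 374) ⊆ (22). Therefore (462, 374) = (22), d = 22.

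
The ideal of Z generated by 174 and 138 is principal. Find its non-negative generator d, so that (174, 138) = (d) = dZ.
In the PID Z, (a, b) is generated by gcd(a, b). Compute gcd(174, 138) with the extended Euclidean algorithm, tracking rows (r, s, t) with s·174 + t·138 = r:
  row A: (174, 1, 0)   [1·174 + 0·138 = 174]
  row B: (138, 0, 1)   [0·174 + 1·138 = 138]
  174 = 1·138 + 36   → row C = row A − 1·row B = (36, 1, −1)   [check: 1·174 − 1·138 = 36]
  138 = 3·36 + 30   → row D = row B − 3·row C = (30, −3, 4)   [check: −3·174 + 4·138 = 30]
  36 = 1·30 + 6   → row E = row C − 1·row D = (6, 4, −5)   [check: 4·174 − 5·138 = 6]
  30 = 5·6 + 0   → remainder 0, stop. gcd = 6 (last nonzero row E).
So gcd(174, 138) = 6, with Bézout identity 4·174 − 5·138 = 6. Containment (⊇): the Bézout identity exhibits 6 as an element of (174, 138), giving (6) ⊆ (174, 138). Containment (⊆): since 6 | 174 and 6 | 138 (174 = 6·29, 138 = 6·23), every Z-linear combination of 174 and 138 is divisible by 6, so (174, 138) ⊆ (6). Therefore (174, 138) = (6), d = 6.

Final answer: (174, 138) = (6); d = 6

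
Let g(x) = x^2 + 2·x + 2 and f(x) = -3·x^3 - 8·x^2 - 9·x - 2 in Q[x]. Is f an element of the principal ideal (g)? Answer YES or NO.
NO

In Q[x] the ideal (g) consists of all multiples of g, so f ∈ (g) iff g | f, i.e. iff the remainder of f on division by g is 0. Divide f by g (g is monic, so eliminate the leading term of the running remainder at each step):
  leading term -3·x^3: subtract (-3·x)·g(x) = -3·x^3 - 6·x^2 - 6·x, leaving -2·x^2 - 3·x - 2
  leading term -2·x^2: subtract (-2)·g(x) = -2·x^2 - 4·x - 4, leaving x + 2
The remainder r(x) = x + 2 ≠ 0 (and deg r < deg g), so g ∤ f, i.e. f ∉ (g).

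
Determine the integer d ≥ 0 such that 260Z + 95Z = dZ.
(260, 95) = (5); d = 5

In the PID Z, (a, b) is generated by gcd(a, b). Compute gcd(260, 95) with the extended Euclidean algorithm, tracking rows (r, s, t) with s·260 + t·95 = r:
  row A: (260, 1, 0)   [1·260 + 0·95 = 260]
  row B: (95, 0, 1)   [0·260 + 1·95 = 95]
  260 = 2·95 + 70   → row C = row A − 2·row B = (70, 1, −2)   [check: 1·260 − 2·95 = 70]
  95 = 1·70 + 25   → row D = row B − 1·row C = (25, −1, 3)   [check: −1·260 + 3·95 = 25]
  70 = 2·25 + 20   → row E = row C − 2·row D = (20, 3, −8)   [check: 3·260 − 8·95 = 20]
  25 = 1·20 + 5   → row F = row D − 1·row E = (5, −4, 11)   [check: −4·260 + 11·95 = 5]
  20 = 4·5 + 0   → remainder 0, stop. gcd = 5 (last nonzero row F).
So gcd(260, 95) = 5, with Bézout identity −4·260 + 11·95 = 5. Containment (⊇): the Bézout identity exhibits 5 as an element of (260, 95), giving (5) ⊆ (260, 95). Containment (⊆): since 5 | 260 and 5 | 95 (260 = 5·52, 95 = 5·19), every Z-linear combination of 260 and 95 is divisible by 5, so (260, 95) ⊆ (5). Therefore (260, 95) = (5), d = 5.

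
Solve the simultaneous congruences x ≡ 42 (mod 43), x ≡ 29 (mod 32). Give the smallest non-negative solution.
x ≡ 1117 (mod 1376); the representative in [0, 1376) is 1117

The moduli 43, 32 are pairwise coprime, so by the CRT there is a unique solution mod 43·32 = 1376.
Solve by successive substitution. Start with x ≡ 42 (mod 43).
  Combine with x ≡ 29 (mod 32): write x = 42 + 43·t and require 42 + 43·t ≡ 29 (mod 32), i.e. 43·t ≡ 29 − 42 ≡ 19 (mod 32). Since 43^(−1) ≡ 3 (mod 32) (43 ≡ 11 (mod 32)), t ≡ 3·19 ≡ 25 (mod 32). So x ≡ 42 + 43·25 = 1117 (mod 1376).
Unique solution in [0, 1376): x = 1117.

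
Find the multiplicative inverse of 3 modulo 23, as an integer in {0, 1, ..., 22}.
Apply the extended Euclidean algorithm to (23, 3), tracking rows (r, s, t) with s·23 + t·3 = r. Each division r_prev = q·r_cur + r_new produces the new row as (previous row) − q·(current row):
  row A: (23, 1, 0)   [1·23 + 0·3 = 23]
  row B: (3, 0, 1)   [0·23 + 1·3 = 3]
  23 = 7·3 + 2   → row C = row A − 7·row B = (2, 1, −7)   [check: 1·23 − 7·3 = 2]
  3 = 1·2 + 1   → row D = row B − 1·row C = (1, −1, 8)   [check: −1·23 + 8·3 = 1]
  2 = 2·1 + 0   → remainder 0, stop. gcd = 1 (last nonzero row D).
The gcd is 1, so 3 is invertible mod 23. The last nonzero row gives −1·23 + 8·3 = 1, so t = 8. So 3^(−1) ≡ 8 (mod 23). Verify: 3 · 8 = 24 ≡ 1 (mod 23). ✓

Final answer: 3^(−1) ≡ 8 (mod 23)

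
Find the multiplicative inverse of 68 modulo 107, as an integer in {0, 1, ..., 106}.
68^(−1) ≡ 96 (mod 107)

Apply the extended Euclidean algorithm to (107, 68), tracking rows (r, s, t) with s·107 + t·68 = r. Each division r_prev = q·r_cur + r_new produces the new row as (previous row) − q·(current row):
  row A: (107, 1, 0)   [1·107 + 0·68 = 107]
  row B: (68, 0, 1)   [0·107 + 1·68 = 68]
  107 = 1·68 + 39   → row C = row A − 1·row B = (39, 1, −1)   [check: 1·107 − 1·68 = 39]
  68 = 1·39 + 29   → row D = row B − 1·row C = (29, −1, 2)   [check: −1·107 + 2·68 = 29]
  39 = 1·29 + 10   → row E = row C − 1·row D = (10, 2, −3)   [check: 2·107 − 3·68 = 10]
  29 = 2·10 + 9   → row F = row D − 2·row E = (9, −5, 8)   [check: −5·107 + 8·68 = 9]
  10 = 1·9 + 1   → row G = row E − 1·row F = (1, 7, −11)   [check: 7·107 − 11·68 = 1]
  9 = 9·1 + 0   → remainder 0, stop. gcd = 1 (last nonzero row G).
The gcd is 1, so 68 is invertible mod 107. The last nonzero row gives 7·107 − 11·68 = 1, so t = −11. So 68^(−1) ≡ −11 ≡ 96 (mod 107). Verify: 68 · 96 = 6528 ≡ 1 (mod 107). ✓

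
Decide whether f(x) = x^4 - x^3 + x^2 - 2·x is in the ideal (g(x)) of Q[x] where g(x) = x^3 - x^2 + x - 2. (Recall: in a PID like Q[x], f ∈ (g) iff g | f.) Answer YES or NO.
In Q[x] the ideal (g) consists of all multiples of g, so f ∈ (g) iff g | f, i.e. iff the remainder of f on division by g is 0. Divide f by g (g is monic, so eliminate the leading term of the running remainder at each step):
  leading term x^4: subtract (x)·g(x) = x^4 - x^3 + x^2 - 2·x, leaving 0
The remainder is 0, so f(x) = g(x) · h(x) with h(x) = x. Hence g | f, i.e. f ∈ (g).

Final answer: YES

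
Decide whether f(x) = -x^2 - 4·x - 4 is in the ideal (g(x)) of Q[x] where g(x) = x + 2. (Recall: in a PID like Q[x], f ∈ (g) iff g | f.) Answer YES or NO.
YES

In Q[x] the ideal (g) consists of all multiples of g, so f ∈ (g) iff g | f, i.e. iff the remainder of f on division by g is 0. Divide f by g (g is monic, so eliminate the leading term of the running remainder at each step):
  leading term -x^2: subtract (-x)·g(x) = -x^2 - 2·x, leaving -2·x - 4
  leading term -2·x: subtract (-2)·g(x) = -2·x - 4, leaving 0
The remainder is 0, so f(x) = g(x) · h(x) with h(x) = -x - 2. Hence g | f, i.e. f ∈ (g).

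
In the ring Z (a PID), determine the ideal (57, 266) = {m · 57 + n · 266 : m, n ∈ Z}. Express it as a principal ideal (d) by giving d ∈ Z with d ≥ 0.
(57, 266) = (19); d = 19

In the PID Z, (a, b) is generated by gcd(a, b). Compute gcd(266, 57) with the extended Euclidean algorithm, tracking rows (r, s, t) with s·266 + t·57 = r:
  row A: (266, 1, 0)   [1·266 + 0·57 = 266]
  row B: (57, 0, 1)   [0·266 + 1·57 = 57]
  266 = 4·57 + 38   → row C = row A − 4·row B = (38, 1, −4)   [check: 1·266 − 4·57 = 38]
  57 = 1·38 + 19   → row D = row B − 1·row C = (19, −1, 5)   [check: −1·266 + 5·57 = 19]
  38 = 2·19 + 0   → remainder 0, stop. gcd = 19 (last nonzero row D).
So gcd(57, 266) = 19, with Bézout identity −1·266 + 5·57 = 19. Containment (⊇): the Bézout identity exhibits 19 as an element of (57, 266), giving (19) ⊆ (57, 266). Containment (⊆): since 19 | 57 and 19 | 266 (57 = 19·3, 266 = 19·14), every Z-linear combination of 57 and 266 is divisible by 19, so (57, 266) ⊆ (19). Therefore (57, 266) = (19), d = 19.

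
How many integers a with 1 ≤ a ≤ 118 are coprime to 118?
The number of a ∈ {1, ..., 118} with gcd(a, 118) = 1 is by definition Euler's totient φ(118). φ is multiplicative, with φ(p^e) = p^e − p^(e−1). Factorise 118 = 2 · 59. Then
  φ(118) = (2 − 1) · (59 − 1) = 1 · 58 = 58.
So there are 58 such integers.

Final answer: 58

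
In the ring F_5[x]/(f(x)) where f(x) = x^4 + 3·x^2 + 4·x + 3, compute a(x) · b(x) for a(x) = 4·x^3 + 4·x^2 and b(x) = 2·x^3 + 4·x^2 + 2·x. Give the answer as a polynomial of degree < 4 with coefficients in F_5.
a · b ≡ 4·x^3 + 3·x (mod f(x))

Multiply as integer polynomials: a · b = 8·x^6 + 24·x^5 + 24·x^4 + 8·x^3. Reducing coefficients mod 5: a · b ≡ 3·x^6 + 4·x^5 + 4·x^4 + 3·x^3. Now divide by f(x) = x^4 + 3·x^2 + 4·x + 3 in F_5[x], eliminating the leading term at each step:
  leading term 3·x^6: subtract (3·x^2)·f(x) = 3·x^6 + 4·x^4 + 2·x^3 + 4·x^2, leaving 4·x^5 + x^3 + x^2 (coefficients mod 5)
  leading term 4·x^5: subtract (4·x)·f(x) = 4·x^5 + 2·x^3 + x^2 + 2·x, leaving 4·x^3 + 3·x (coefficients mod 5)
The degree is now < 4, so this is the remainder. Hence a · b ≡ 4·x^3 + 3·x in F_5[x]/(f).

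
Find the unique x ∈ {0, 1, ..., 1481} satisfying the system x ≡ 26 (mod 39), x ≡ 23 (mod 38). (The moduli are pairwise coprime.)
x ≡ 1391 (mod 1482); the representative in [0, 1482) is 1391

The moduli 39, 38 are pairwise coprime, so by the CRT there is a unique solution mod 39·38 = 1482.
Solve by successive substitution. Start with x ≡ 26 (mod 39).
  Combine with x ≡ 23 (mod 38): write x = 26 + 39·t and require 26 + 39·t ≡ 23 (mod 38), i.e. 39·t ≡ 23 − 26 ≡ 35 (mod 38). Since 39^(−1) ≡ 1 (mod 38) (39 ≡ 1 (mod 38)), t ≡ 1·35 ≡ 35 (mod 38). So x ≡ 26 + 39·35 = 1391 (mod 1482).
Unique solution in [0, 1482): x = 1391.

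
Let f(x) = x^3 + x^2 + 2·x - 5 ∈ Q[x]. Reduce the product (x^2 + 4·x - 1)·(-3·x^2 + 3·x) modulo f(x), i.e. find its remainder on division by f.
First multiply in Q[x] without reducing: a · b = -3·x^4 - 9·x^3 + 15·x^2 - 3·x. Now divide by f(x) = x^3 + x^2 + 2·x - 5, eliminating the leading term at each step:
  leading term -3·x^4: subtract (-3·x)·f(x) = -3·x^4 - 3·x^3 - 6·x^2 + 15·x, leaving -6·x^3 + 21·x^2 - 18·x
  leading term -6·x^3: subtract (-6)·f(x) = -6·x^3 - 6·x^2 - 12·x + 30, leaving 27·x^2 - 6·x - 30
The degree is now < 3, so this is the remainder. Hence a · b ≡ 27·x^2 - 6·x - 30 in Q[x]/(f).

Final answer: a · b ≡ 27·x^2 - 6·x - 30 (mod f(x))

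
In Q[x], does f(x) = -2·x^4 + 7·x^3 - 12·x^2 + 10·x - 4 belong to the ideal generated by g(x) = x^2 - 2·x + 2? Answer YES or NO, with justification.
In Q[x] the ideal (g) consists of all multiples of g, so f ∈ (g) iff g | f, i.e. iff the remainder of f on division by g is 0. Divide f by g (g is monic, so eliminate the leading term of the running remainder at each step):
  leading term -2·x^4: subtract (-2·x^2)·g(x) = -2·x^4 + 4·x^3 - 4·x^2, leaving 3·x^3 - 8·x^2 + 10·x - 4
  leading term 3·x^3: subtract (3·x)·g(x) = 3·x^3 - 6·x^2 + 6·x, leaving -2·x^2 + 4·x - 4
  leading term -2·x^2: subtract (-2)·g(x) = -2·x^2 + 4·x - 4, leaving 0
The remainder is 0, so f(x) = g(x) · h(x) with h(x) = -2·x^2 + 3·x - 2. Hence g | f, i.e. f ∈ (g).

Final answer: YES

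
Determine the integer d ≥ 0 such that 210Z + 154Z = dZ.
(210, 154) = (14); d = 14

In the PID Z, (a, b) is generated by gcd(a, b). Compute gcd(210, 154) with the extended Euclidean algorithm, tracking rows (r, s, t) with s·210 + t·154 = r:
  row A: (210, 1, 0)   [1·210 + 0·154 = 210]
  row B: (154, 0, 1)   [0·210 + 1·154 = 154]
  210 = 1·154 + 56   → row C = row A − 1·row B = (56, 1, −1)   [check: 1·210 − 1·154 = 56]
  154 = 2·56 + 42   → row D = row B − 2·row C = (42, −2, 3)   [check: −2·210 + 3·154 = 42]
  56 = 1·42 + 14   → row E = row C − 1·row D = (14, 3, −4)   [check: 3·210 − 4·154 = 14]
  42 = 3·14 + 0   → remainder 0, stop. gcd = 14 (last nonzero row E).
So gcd(210, 154) = 14, with Bézout identity 3·210 − 4·154 = 14. Containment (⊇): the Bézout identity exhibits 14 as an element of (210, 154), giving (14) ⊆ (210, 154). Containment (⊆): since 14 | 210 and 14 | 154 (210 = 14·15, 154 = 14·11), every Z-linear combination of 210 and 154 is divisible by 14, so (210, 154) ⊆ (14). Therefore (210, 154) = (14), d = 14.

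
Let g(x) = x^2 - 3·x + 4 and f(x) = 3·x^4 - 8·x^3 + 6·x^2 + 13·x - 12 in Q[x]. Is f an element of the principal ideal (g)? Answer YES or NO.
In Q[x] the ideal (g) consists of all multiples of g, so f ∈ (g) iff g | f, i.e. iff the remainder of f on division by g is 0. Divide f by g (g is monic, so eliminate the leading term of the running remainder at each step):
  leading term 3·x^4: subtract (3·x^2)·g(x) = 3·x^4 - 9·x^3 + 12·x^2, leaving x^3 - 6·x^2 + 13·x - 12
  leading term x^3: subtract (x)·g(x) = x^3 - 3·x^2 + 4·x, leaving -3·x^2 + 9·x - 12
  leading term -3·x^2: subtract (-3)·g(x) = -3·x^2 + 9·x - 12, leaving 0
The remainder is 0, so f(x) = g(x) · h(x) with h(x) = 3·x^2 + x - 3. Hence g | f, i.e. f ∈ (g).

Final answer: YES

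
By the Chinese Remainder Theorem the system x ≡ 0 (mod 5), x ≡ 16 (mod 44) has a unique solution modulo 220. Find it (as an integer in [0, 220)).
x ≡ 60 (mod 220); the representative in [0, 220) is 60

The moduli 5, 44 are pairwise coprime, so by the CRT there is a unique solution mod 5·44 = 220.
Solve by successive substitution. Start with x ≡ 0 (mod 5).
  Combine with x ≡ 16 (mod 44): write x = 5·t and require 5·t ≡ 16 (mod 44). Since 5^(−1) ≡ 9 (mod 44), t ≡ 9·16 ≡ 12 (mod 44). So x ≡ 5·12 = 60 (mod 220).
Unique solution in [0, 220): x = 60.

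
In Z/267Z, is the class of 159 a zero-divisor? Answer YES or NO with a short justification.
gcd(159, 267) = 3 > 1, so 159 is not a unit in Z/267Z. In Z/nZ every nonzero non-unit is a zero-divisor: explicitly, take b = 267/gcd = 89 ≠ 0 (mod 267); then 159·89 = 14151 = 53·267, i.e. 159·89 ≡ 0 (mod 267). So 159 is a zero-divisor.

Final answer: YES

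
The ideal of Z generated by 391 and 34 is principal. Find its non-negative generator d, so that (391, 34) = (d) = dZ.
In the PID Z, (a, b) is generated by gcd(a, b). Compute gcd(391, 34) with the extended Euclidean algorithm, tracking rows (r, s, t) with s·391 + t·34 = r:
  row A: (391, 1, 0)   [1·391 + 0·34 = 391]
  row B: (34, 0, 1)   [0·391 + 1·34 = 34]
  391 = 11·34 + 17   → row C = row A − 11·row B = (17, 1, −11)   [check: 1·391 − 11·34 = 17]
  34 = 2·17 + 0   → remainder 0, stop. gcd = 17 (last nonzero row C).
So gcd(391, 34) = 17, with Bézout identity 1·391 − 11·34 = 17. Containment (⊇): the Bézout identity exhibits 17 as an element of (391, 34), giving (17) ⊆ (391, 34). Containment (⊆): since 17 | 391 and 17 | 34 (391 = 17·23, 34 = 17·2), every Z-linear combination of 391 and 34 is divisible by 17, so (391, 34) ⊆ (17). Therefore (391, 34) = (17), d = 17.

Final answer: (391, 34) = (17); d = 17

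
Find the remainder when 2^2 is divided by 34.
4

Use repeated squaring. Binary(2) = 10. Walk through the bits of the exponent 2 left-to-right: at each bit after the leading one, square the running value, then multiply by 2 if the bit is 1 (always reducing mod 34):
  bit 1 = 1 (leading): start with 2.
  bit 2 = 0: square 2^2 = 4 (mod 34).
Final value: 2^2 ≡ 4 (mod 34).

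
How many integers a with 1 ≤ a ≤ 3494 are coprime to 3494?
1746

The number of a ∈ {1, ..., 3494} with gcd(a, 3494) = 1 is by definition Euler's totient φ(3494). φ is multiplicative, with φ(p^e) = p^e − p^(e−1). Factorise 3494 = 2 · 1747. Then
  φ(3494) = (2 − 1) · (1747 − 1) = 1 · 1746 = 1746.
So there are 1746 such integers.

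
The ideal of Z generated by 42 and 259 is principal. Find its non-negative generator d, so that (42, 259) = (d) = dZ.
(42, 259) = (7); d = 7

In the PID Z, (a, b) is generated by gcd(a, b). Compute gcd(259, 42) with the extended Euclidean algorithm, tracking rows (r, s, t) with s·259 + t·42 = r:
  row A: (259, 1, 0)   [1·259 + 0·42 = 259]
  row B: (42, 0, 1)   [0·259 + 1·42 = 42]
  259 = 6·42 + 7   → row C = row A − 6·row B = (7, 1, −6)   [check: 1·259 − 6·42 = 7]
  42 = 6·7 + 0   → remainder 0, stop. gcd = 7 (last nonzero row C).
So gcd(42, 259) = 7, with Bézout identity 1·259 − 6·42 = 7. Containment (⊇): the Bézout identity exhibits 7 as an element of (42, 259), giving (7) ⊆ (42, 259). Containment (⊆): since 7 | 42 and 7 | 259 (42 = 7·6, 259 = 7·37), every Z-linear combination of 42 and 259 is divisible by 7, so (42, 259) ⊆ (7). Therefore (42, 259) = (7), d = 7.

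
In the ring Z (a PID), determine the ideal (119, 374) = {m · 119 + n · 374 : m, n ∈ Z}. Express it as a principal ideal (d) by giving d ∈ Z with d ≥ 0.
(119, 374) = (17); d = 17

In the PID Z, (a, b) is generated by gcd(a, b). Compute gcd(374, 119) with the extended Euclidean algorithm, tracking rows (r, s, t) with s·374 + t·119 = r:
  row A: (374, 1, 0)   [1·374 + 0·119 = 374]
  row B: (119, 0, 1)   [0·374 + 1·119 = 119]
  374 = 3·119 + 17   → row C = row A − 3·row B = (17, 1, −3)   [check: 1·374 − 3·119 = 17]
  119 = 7·17 + 0   → remainder 0, stop. gcd = 17 (last nonzero row C).
So gcd(119, 374) = 17, with Bézout identity 1·374 − 3·119 = 17. Containment (⊇): the Bézout identity exhibits 17 as an element of (119, 374), giving (17) ⊆ (119, 374). Containment (⊆): since 17 | 119 and 17 | 374 (119 = 17·7, 374 = 17·22), every Z-linear combination of 119 and 374 is divisible by 17, so (119, 374) ⊆ (17). Therefore (119, 374) = (17), d = 17.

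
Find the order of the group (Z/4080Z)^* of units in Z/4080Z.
(Z/4080Z)^* consists of the classes a with gcd(a, 4080) = 1, so its order is φ(4080). φ is multiplicative, with φ(p^e) = p^e − p^(e−1). Factorise 4080 = 2^4 · 3 · 5 · 17. Then
  φ(4080) = (2^4 − 2^3) · (3 − 1) · (5 − 1) · (17 − 1) = 8 · 2 · 4 · 16 = 1024.
Thus |(Z/4080Z)^*| = 1024.

Final answer: |(Z/4080Z)^*| = 1024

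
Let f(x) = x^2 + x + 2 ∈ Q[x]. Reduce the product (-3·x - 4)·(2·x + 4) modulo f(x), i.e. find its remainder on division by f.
First multiply in Q[x] without reducing: a · b = -6·x^2 - 20·x - 16. Now divide by f(x) = x^2 + x + 2, eliminating the leading term at each step:
  leading term -6·x^2: subtract (-6)·f(x) = -6·x^2 - 6·x - 12, leaving -14·x - 4
The degree is now < 2, so this is the remainder. Hence a · b ≡ -14·x - 4 in Q[x]/(f).

Final answer: a · b ≡ -14·x - 4 (mod f(x))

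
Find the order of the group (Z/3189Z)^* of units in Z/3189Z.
(Z/3189Z)^* consists of the classes a with gcd(a, 3189) = 1, so its order is φ(3189). φ is multiplicative, with φ(p^e) = p^e − p^(e−1). Factorise 3189 = 3 · 1063. Then
  φ(3189) = (3 − 1) · (1063 − 1) = 2 · 1062 = 2124.
Thus |(Z/3189Z)^*| = 2124.

Final answer: |(Z/3189Z)^*| = 2124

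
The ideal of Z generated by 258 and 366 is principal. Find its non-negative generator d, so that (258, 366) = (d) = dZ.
In the PID Z, (a, b) is generated by gcd(a, b). Compute gcd(366, 258) with the extended Euclidean algorithm, tracking rows (r, s, t) with s·366 + t·258 = r:
  row A: (366, 1, 0)   [1·366 + 0·258 = 366]
  row B: (258, 0, 1)   [0·366 + 1·258 = 258]
  366 = 1·258 + 108   → row C = row A − 1·row B = (108, 1, −1)   [check: 1·366 − 1·258 = 108]
  258 = 2·108 + 42   → row D = row B − 2·row C = (42, −2, 3)   [check: −2·366 + 3·258 = 42]
  108 = 2·42 + 24   → row E = row C − 2·row D = (24, 5, −7)   [check: 5·366 − 7·258 = 24]
  42 = 1·24 + 18   → row F = row D − 1·row E = (18, −7, 10)   [check: −7·366 + 10·258 = 18]
  24 = 1·18 + 6   → row G = row E − 1·row F = (6, 12, −17)   [check: 12·366 − 17·258 = 6]
  18 = 3·6 + 0   → remainder 0, stop. gcd = 6 (last nonzero row G).
So gcd(258, 366) = 6, with Bézout identity 12·366 − 17·258 = 6. Containment (⊇): the Bézout identity exhibits 6 as an element of (258, 366), giving (6) ⊆ (258, 366). Containment (⊆): since 6 | 258 and 6 | 366 (258 = 6·43, 366 = 6·61), every Z-linear combination of 258 and 366 is divisible by 6, so (258, 366) ⊆ (6). Therefore (258, 366) = (6), d = 6.

Final answer: (258, 366) = (6); d = 6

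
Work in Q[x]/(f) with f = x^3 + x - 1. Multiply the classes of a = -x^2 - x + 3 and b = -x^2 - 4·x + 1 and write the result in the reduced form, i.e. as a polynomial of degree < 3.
a · b ≡ -x^2 - 17·x + 8 (mod f(x))

First multiply in Q[x] without reducing: a · b = x^4 + 5·x^3 - 13·x + 3. Now divide by f(x) = x^3 + x - 1, eliminating the leading term at each step:
  leading term x^4: subtract (x)·f(x) = x^4 + x^2 - x, leaving 5·x^3 - x^2 - 12·x + 3
  leading term 5·x^3: subtract (5)·f(x) = 5·x^3 + 5·x - 5, leaving -x^2 - 17·x + 8
The degree is now < 3, so this is the remainder. Hence a · b ≡ -x^2 - 17·x + 8 in Q[x]/(f).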